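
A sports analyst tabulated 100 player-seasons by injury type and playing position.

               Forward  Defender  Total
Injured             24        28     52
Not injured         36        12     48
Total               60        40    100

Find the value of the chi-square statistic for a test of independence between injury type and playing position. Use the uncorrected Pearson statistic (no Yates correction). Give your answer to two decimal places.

Grand total N = 100.
Expected counts (row total × column total / N):
  Injured, Forward: 52×60/100 = 31.200
  Injured, Defender: 52×40/100 = 20.800
  Not injured, Forward: 48×60/100 = 28.800
  Not injured, Defender: 48×40/100 = 19.200
Contributions (O − E)²/E:
  (24 − 31.200)²/31.200 = 1.6615
  (28 − 20.800)²/20.800 = 2.4923
  (36 − 28.800)²/28.800 = 1.8000
  (12 − 19.200)²/19.200 = 2.7000
χ² = 1.6615 + 2.4923 + 1.8000 + 2.7000 = 8.65

8.65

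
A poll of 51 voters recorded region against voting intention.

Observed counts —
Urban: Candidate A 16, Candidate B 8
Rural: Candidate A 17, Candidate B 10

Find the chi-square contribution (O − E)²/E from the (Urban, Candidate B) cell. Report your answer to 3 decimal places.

0.026

Row total (Urban) = 24; column total (Candidate B) = 18; N = 51.
Expected count E = 24 × 18 / 51 = 8.4706.
Contribution = (O − E)²/E = (8 − 8.4706)² / 8.4706 = 0.026.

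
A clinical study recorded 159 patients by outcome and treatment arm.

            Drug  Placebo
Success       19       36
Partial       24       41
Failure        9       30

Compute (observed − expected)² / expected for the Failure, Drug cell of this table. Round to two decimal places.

Row total (Failure) = 39; column total (Drug) = 52; N = 159.
Expected count E = 39 × 52 / 159 = 12.755.
Contribution = (O − E)²/E = (9 − 12.755)² / 12.755 = 1.11.

1.11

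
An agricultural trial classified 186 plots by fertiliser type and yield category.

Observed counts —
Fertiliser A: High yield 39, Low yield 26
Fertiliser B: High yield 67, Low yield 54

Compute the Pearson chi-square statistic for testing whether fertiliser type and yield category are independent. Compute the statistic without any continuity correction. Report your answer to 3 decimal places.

Row totals: 65, 121. Column totals: 106, 80. Grand total N = 186.
Expected counts (row total × column total / N):
  Fertiliser A, High yield: 65×106/186 = 37.0430
  Fertiliser A, Low yield: 65×80/186 = 27.9570
  Fertiliser B, High yield: 121×106/186 = 68.9570
  Fertiliser B, Low yield: 121×80/186 = 52.0430
Contributions (O − E)²/E:
  (39 − 37.0430)²/37.0430 = 0.1034
  (26 − 27.9570)²/27.9570 = 0.1370
  (67 − 68.9570)²/68.9570 = 0.0555
  (54 − 52.0430)²/52.0430 = 0.0736
χ² = 0.1034 + 0.1370 + 0.0555 + 0.0736 = 0.370

0.370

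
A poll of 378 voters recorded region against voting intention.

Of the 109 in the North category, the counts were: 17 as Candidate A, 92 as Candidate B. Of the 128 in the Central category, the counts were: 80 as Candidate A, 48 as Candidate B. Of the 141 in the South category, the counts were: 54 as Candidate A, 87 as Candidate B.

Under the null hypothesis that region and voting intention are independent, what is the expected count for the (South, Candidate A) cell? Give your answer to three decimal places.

56.325

Row total (South) = 141; column total (Candidate A) = 151; grand total N = 378.
Expected count = (row total × column total) / N = 141 × 151 / 378 = 56.325.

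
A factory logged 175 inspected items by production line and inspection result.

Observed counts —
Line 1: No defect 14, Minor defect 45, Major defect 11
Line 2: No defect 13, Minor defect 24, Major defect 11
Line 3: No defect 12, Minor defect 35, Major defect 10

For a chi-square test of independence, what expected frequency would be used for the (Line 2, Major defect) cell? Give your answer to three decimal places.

8.777

Row total (Line 2) = 48; column total (Major defect) = 32; grand total N = 175.
Expected count = (row total × column total) / N = 48 × 32 / 175 = 8.777.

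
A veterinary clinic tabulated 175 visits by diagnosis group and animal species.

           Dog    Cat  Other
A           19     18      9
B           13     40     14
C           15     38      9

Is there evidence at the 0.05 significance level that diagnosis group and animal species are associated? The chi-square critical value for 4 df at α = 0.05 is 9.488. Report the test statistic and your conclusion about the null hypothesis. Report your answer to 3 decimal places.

Row totals: 46, 67, 62. Column totals: 47, 96, 32. Grand total N = 175.
Expected counts (row total × column total / N):
  A, Dog: 46×47/175 = 12.3543
  A, Cat: 46×96/175 = 25.2343
  A, Other: 46×32/175 = 8.4114
  B, Dog: 67×47/175 = 17.9943
  B, Cat: 67×96/175 = 36.7543
  B, Other: 67×32/175 = 12.2514
  C, Dog: 62×47/175 = 16.6514
  C, Cat: 62×96/175 = 34.0114
  C, Other: 62×32/175 = 11.3371
Contributions (O − E)²/E:
  (19 − 12.3543)²/12.3543 = 3.5749
  (18 − 25.2343)²/25.2343 = 2.0740
  (9 − 8.4114)²/8.4114 = 0.0412
  (13 − 17.9943)²/17.9943 = 1.3862
  (40 − 36.7543)²/36.7543 = 0.2866
  (14 − 12.2514)²/12.2514 = 0.2496
  (15 − 16.6514)²/16.6514 = 0.1638
  (38 − 34.0114)²/34.0114 = 0.4678
  (9 − 11.3371)²/11.3371 = 0.4818
χ² = 3.5749 + 2.0740 + 0.0412 + 1.3862 + 0.2866 + 0.2496 + 0.1638 + 0.4678 + 0.4818 = 8.726
df = (3−1)(3−1) = 4. Since 8.726 < 9.488, fail to reject the null hypothesis of independence at α = 0.05.

8.726; fail to reject H₀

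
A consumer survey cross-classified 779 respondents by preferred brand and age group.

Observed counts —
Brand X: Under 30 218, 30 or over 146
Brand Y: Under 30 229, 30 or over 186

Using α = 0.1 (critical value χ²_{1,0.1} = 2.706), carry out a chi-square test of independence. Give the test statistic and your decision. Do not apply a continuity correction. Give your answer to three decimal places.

1.759; fail to reject H₀

Row totals: 364, 415. Column totals: 447, 332. Grand total N = 779.
Expected counts (row total × column total / N):
  Brand X, Under 30: 364×447/779 = 208.8678
  Brand X, 30 or over: 364×332/779 = 155.1322
  Brand Y, Under 30: 415×447/779 = 238.1322
  Brand Y, 30 or over: 415×332/779 = 176.8678
Contributions (O − E)²/E:
  (218 − 208.8678)²/208.8678 = 0.3993
  (146 − 155.1322)²/155.1322 = 0.5376
  (229 − 238.1322)²/238.1322 = 0.3502
  (186 − 176.8678)²/176.8678 = 0.4715
χ² = 0.3993 + 0.5376 + 0.3502 + 0.4715 = 1.759
df = (2−1)(2−1) = 1. Since 1.759 < 2.706, fail to reject the null hypothesis of independence at α = 0.1.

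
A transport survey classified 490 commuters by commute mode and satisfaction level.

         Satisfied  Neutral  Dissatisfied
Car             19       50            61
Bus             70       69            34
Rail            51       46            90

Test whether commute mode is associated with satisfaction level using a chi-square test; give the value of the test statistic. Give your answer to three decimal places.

48.212

Row totals: 130, 173, 187. Column totals: 140, 165, 185. Grand total N = 490.
Expected counts (row total × column total / N):
  Car, Satisfied: 130×140/490 = 37.142857
  Car, Neutral: 130×165/490 = 43.775510
  Car, Dissatisfied: 130×185/490 = 49.081633
  Bus, Satisfied: 173×140/490 = 49.428571
  Bus, Neutral: 173×165/490 = 58.255102
  Bus, Dissatisfied: 173×185/490 = 65.316327
  Rail, Satisfied: 187×140/490 = 53.428571
  Rail, Neutral: 187×165/490 = 62.969388
  Rail, Dissatisfied: 187×185/490 = 70.602041
Contributions (O − E)²/E:
  (19 − 37.142857)²/37.142857 = 8.8621
  (50 − 43.775510)²/43.775510 = 0.8851
  (61 − 49.081633)²/49.081633 = 2.8941
  (70 − 49.428571)²/49.428571 = 8.5615
  (69 − 58.255102)²/58.255102 = 1.9818
  (34 − 65.316327)²/65.316327 = 15.0148
  (51 − 53.428571)²/53.428571 = 0.1104
  (46 − 62.969388)²/62.969388 = 4.5730
  (90 − 70.602041)²/70.602041 = 5.3296
χ² = 8.8621 + 0.8851 + 2.8941 + 8.5615 + 1.9818 + 15.0148 + 0.1104 + 4.5730 + 5.3296 = 48.212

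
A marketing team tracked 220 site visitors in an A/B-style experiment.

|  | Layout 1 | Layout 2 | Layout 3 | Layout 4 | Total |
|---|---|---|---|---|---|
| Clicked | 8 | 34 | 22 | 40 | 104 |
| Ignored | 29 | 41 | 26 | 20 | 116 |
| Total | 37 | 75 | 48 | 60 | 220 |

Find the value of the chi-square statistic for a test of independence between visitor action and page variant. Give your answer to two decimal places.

Grand total N = 220.
Expected counts (row total × column total / N):
  Clicked, Layout 1: 104×37/220 = 17.491
  Clicked, Layout 2: 104×75/220 = 35.455
  Clicked, Layout 3: 104×48/220 = 22.691
  Clicked, Layout 4: 104×60/220 = 28.364
  Ignored, Layout 1: 116×37/220 = 19.509
  Ignored, Layout 2: 116×75/220 = 39.545
  Ignored, Layout 3: 116×48/220 = 25.309
  Ignored, Layout 4: 116×60/220 = 31.636
Contributions (O − E)²/E:
  (8 − 17.491)²/17.491 = 5.1500
  (34 − 35.455)²/35.455 = 0.0597
  (22 − 22.691)²/22.691 = 0.0210
  (40 − 28.364)²/28.364 = 4.7735
  (29 − 19.509)²/19.509 = 4.6173
  (41 − 39.545)²/39.545 = 0.0535
  (26 − 25.309)²/25.309 = 0.0189
  (20 − 31.636)²/31.636 = 4.2798
χ² = 5.1500 + 0.0597 + 0.0210 + 4.7735 + 4.6173 + 0.0535 + 0.0189 + 4.2798 = 18.97

18.97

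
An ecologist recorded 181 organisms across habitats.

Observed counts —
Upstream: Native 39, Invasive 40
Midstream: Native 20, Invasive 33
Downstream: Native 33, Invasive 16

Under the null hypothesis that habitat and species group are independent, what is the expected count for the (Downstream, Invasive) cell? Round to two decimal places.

24.09

Row total (Downstream) = 49; column total (Invasive) = 89; grand total N = 181.
Expected count = (row total × column total) / N = 49 × 89 / 181 = 24.09.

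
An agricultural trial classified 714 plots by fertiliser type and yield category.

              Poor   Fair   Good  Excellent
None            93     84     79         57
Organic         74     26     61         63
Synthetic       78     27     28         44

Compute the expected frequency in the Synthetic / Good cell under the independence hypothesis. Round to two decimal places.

41.65

Row total (Synthetic) = 177; column total (Good) = 168; grand total N = 714.
Expected count = (row total × column total) / N = 177 × 168 / 714 = 41.65.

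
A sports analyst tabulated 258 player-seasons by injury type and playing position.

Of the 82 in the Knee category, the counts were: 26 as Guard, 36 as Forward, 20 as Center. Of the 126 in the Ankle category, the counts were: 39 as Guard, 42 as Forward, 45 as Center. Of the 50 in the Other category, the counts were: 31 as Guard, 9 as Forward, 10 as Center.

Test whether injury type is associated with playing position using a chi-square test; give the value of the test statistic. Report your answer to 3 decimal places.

20.388

Row totals: 82, 126, 50. Column totals: 96, 87, 75. Grand total N = 258.
Expected counts (row total × column total / N):
  Knee, Guard: 82×96/258 = 30.5116
  Knee, Forward: 82×87/258 = 27.6512
  Knee, Center: 82×75/258 = 23.8372
  Ankle, Guard: 126×96/258 = 46.8837
  Ankle, Forward: 126×87/258 = 42.4884
  Ankle, Center: 126×75/258 = 36.6279
  Other, Guard: 50×96/258 = 18.6047
  Other, Forward: 50×87/258 = 16.8605
  Other, Center: 50×75/258 = 14.5349
Contributions (O − E)²/E:
  (26 − 30.5116)²/30.5116 = 0.6671
  (36 − 27.6512)²/27.6512 = 2.5208
  (20 − 23.8372)²/23.8372 = 0.6177
  (39 − 46.8837)²/46.8837 = 1.3257
  (42 − 42.4884)²/42.4884 = 0.0056
  (45 − 36.6279)²/36.6279 = 1.9136
  (31 − 18.6047)²/18.6047 = 8.2583
  (9 − 16.8605)²/16.8605 = 3.6646
  (10 − 14.5349)²/14.5349 = 1.4149
χ² = 0.6671 + 2.5208 + 0.6177 + 1.3257 + 0.0056 + 1.9136 + 8.2583 + 3.6646 + 1.4149 = 20.388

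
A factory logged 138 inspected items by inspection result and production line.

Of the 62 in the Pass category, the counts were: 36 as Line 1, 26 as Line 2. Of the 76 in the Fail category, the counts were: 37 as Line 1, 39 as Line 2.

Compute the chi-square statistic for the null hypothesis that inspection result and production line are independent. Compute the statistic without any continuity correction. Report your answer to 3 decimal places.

1.206

Row totals: 62, 76. Column totals: 73, 65. Grand total N = 138.
Expected counts (row total × column total / N):
  Pass, Line 1: 62×73/138 = 32.7971
  Pass, Line 2: 62×65/138 = 29.2029
  Fail, Line 1: 76×73/138 = 40.2029
  Fail, Line 2: 76×65/138 = 35.7971
Contributions (O − E)²/E:
  (36 − 32.7971)²/32.7971 = 0.3128
  (26 − 29.2029)²/29.2029 = 0.3513
  (37 − 40.2029)²/40.2029 = 0.2552
  (39 − 35.7971)²/35.7971 = 0.2866
χ² = 0.3128 + 0.3513 + 0.2552 + 0.2866 = 1.206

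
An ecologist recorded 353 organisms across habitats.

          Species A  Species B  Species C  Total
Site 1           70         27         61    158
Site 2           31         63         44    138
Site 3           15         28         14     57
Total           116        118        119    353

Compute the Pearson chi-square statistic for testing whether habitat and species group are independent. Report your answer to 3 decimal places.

37.242

Grand total N = 353.
Expected counts (row total × column total / N):
  Site 1, Species A: 158×116/353 = 51.9207
  Site 1, Species B: 158×118/353 = 52.8159
  Site 1, Species C: 158×119/353 = 53.2635
  Site 2, Species A: 138×116/353 = 45.3484
  Site 2, Species B: 138×118/353 = 46.1303
  Site 2, Species C: 138×119/353 = 46.5212
  Site 3, Species A: 57×116/353 = 18.7309
  Site 3, Species B: 57×118/353 = 19.0538
  Site 3, Species C: 57×119/353 = 19.2153
Contributions (O − E)²/E:
  (70 − 51.9207)²/51.9207 = 6.2954
  (27 − 52.8159)²/52.8159 = 12.6186
  (61 − 53.2635)²/53.2635 = 1.1237
  (31 − 45.3484)²/45.3484 = 4.5399
  (63 − 46.1303)²/46.1303 = 6.1692
  (44 − 46.5212)²/46.5212 = 0.1366
  (15 − 18.7309)²/18.7309 = 0.7431
  (28 − 19.0538)²/19.0538 = 4.2004
  (14 − 19.2153)²/19.2153 = 1.4155
χ² = 6.2954 + 12.6186 + 1.1237 + 4.5399 + 6.1692 + 0.1366 + 0.7431 + 4.2004 + 1.4155 = 37.242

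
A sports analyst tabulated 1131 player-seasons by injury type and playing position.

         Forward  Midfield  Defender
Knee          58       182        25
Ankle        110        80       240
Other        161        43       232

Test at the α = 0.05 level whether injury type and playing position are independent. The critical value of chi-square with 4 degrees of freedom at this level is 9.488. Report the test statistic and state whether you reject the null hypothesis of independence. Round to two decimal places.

339.31; reject H₀

Row totals: 265, 430, 436. Column totals: 329, 305, 497. Grand total N = 1131.
Expected counts (row total × column total / N):
  Knee, Forward: 265×329/1131 = 77.0866
  Knee, Midfield: 265×305/1131 = 71.4633
  Knee, Defender: 265×497/1131 = 116.4500
  Ankle, Forward: 430×329/1131 = 125.0840
  Ankle, Midfield: 430×305/1131 = 115.9593
  Ankle, Defender: 430×497/1131 = 188.9567
  Other, Forward: 436×329/1131 = 126.8294
  Other, Midfield: 436×305/1131 = 117.5774
  Other, Defender: 436×497/1131 = 191.5933
Contributions (O − E)²/E:
  (58 − 77.0866)²/77.0866 = 4.7258
  (182 − 71.4633)²/71.4633 = 170.9739
  (25 − 116.4500)²/116.4500 = 71.8171
  (110 − 125.0840)²/125.0840 = 1.8190
  (80 − 115.9593)²/115.9593 = 11.1511
  (240 − 188.9567)²/188.9567 = 13.7884
  (161 − 126.8294)²/126.8294 = 9.2063
  (43 − 117.5774)²/117.5774 = 47.3032
  (232 − 191.5933)²/191.5933 = 8.5217
χ² = 4.7258 + 170.9739 + 71.8171 + 1.8190 + 11.1511 + 13.7884 + 9.2063 + 47.3032 + 8.5217 = 339.31
df = (3−1)(3−1) = 4. Since 339.31 > 9.488, reject the null hypothesis of independence at α = 0.05.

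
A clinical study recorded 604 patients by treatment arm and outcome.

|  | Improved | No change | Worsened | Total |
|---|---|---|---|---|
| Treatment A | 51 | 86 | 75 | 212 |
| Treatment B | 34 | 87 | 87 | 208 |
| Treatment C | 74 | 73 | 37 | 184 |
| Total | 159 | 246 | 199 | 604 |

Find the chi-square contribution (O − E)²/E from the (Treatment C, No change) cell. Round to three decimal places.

Row total (Treatment C) = 184; column total (No change) = 246; N = 604.
Expected count E = 184 × 246 / 604 = 74.9404.
Contribution = (O − E)²/E = (73 − 74.9404)² / 74.9404 = 0.050.

0.050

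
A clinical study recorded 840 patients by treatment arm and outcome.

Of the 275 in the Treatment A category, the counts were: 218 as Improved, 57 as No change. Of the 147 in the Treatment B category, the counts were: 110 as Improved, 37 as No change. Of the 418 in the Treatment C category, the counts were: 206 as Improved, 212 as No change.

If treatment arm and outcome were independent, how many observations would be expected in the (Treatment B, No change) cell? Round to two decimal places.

53.55

Row total (Treatment B) = 147; column total (No change) = 306; grand total N = 840.
Expected count = (row total × column total) / N = 147 × 306 / 840 = 53.55.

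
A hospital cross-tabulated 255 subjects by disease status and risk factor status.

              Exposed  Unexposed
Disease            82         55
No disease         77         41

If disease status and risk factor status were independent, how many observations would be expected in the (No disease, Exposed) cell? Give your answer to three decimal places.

73.576

Row total (No disease) = 118; column total (Exposed) = 159; grand total N = 255.
Expected count = (row total × column total) / N = 118 × 159 / 255 = 73.576.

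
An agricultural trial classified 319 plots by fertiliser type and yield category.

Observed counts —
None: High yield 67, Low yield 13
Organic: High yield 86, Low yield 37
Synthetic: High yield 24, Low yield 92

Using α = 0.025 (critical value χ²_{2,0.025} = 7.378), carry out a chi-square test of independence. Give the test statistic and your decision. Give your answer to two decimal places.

93.11; reject H₀

Row totals: 80, 123, 116. Column totals: 177, 142. Grand total N = 319.
Expected counts (row total × column total / N):
  None, High yield: 80×177/319 = 44.389
  None, Low yield: 80×142/319 = 35.611
  Organic, High yield: 123×177/319 = 68.248
  Organic, Low yield: 123×142/319 = 54.752
  Synthetic, High yield: 116×177/319 = 64.364
  Synthetic, Low yield: 116×142/319 = 51.636
Contributions (O − E)²/E:
  (67 − 44.389)²/44.389 = 11.5177
  (13 − 35.611)²/35.611 = 14.3567
  (86 − 68.248)²/68.248 = 4.6175
  (37 − 54.752)²/54.752 = 5.7557
  (24 − 64.364)²/64.364 = 25.3131
  (92 − 51.636)²/51.636 = 31.5526
χ² = 11.5177 + 14.3567 + 4.6175 + 5.7557 + 25.3131 + 31.5526 = 93.11
df = (3−1)(2−1) = 2. Since 93.11 > 7.378, reject the null hypothesis of independence at α = 0.025.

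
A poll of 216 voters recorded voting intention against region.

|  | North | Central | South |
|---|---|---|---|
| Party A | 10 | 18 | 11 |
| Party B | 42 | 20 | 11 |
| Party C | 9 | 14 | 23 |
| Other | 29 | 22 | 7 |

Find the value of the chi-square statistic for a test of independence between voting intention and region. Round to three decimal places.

35.264

Row totals: 39, 73, 46, 58. Column totals: 90, 74, 52. Grand total N = 216.
Expected counts (row total × column total / N):
  Party A, North: 39×90/216 = 16.2500
  Party A, Central: 39×74/216 = 13.3611
  Party A, South: 39×52/216 = 9.3889
  Party B, North: 73×90/216 = 30.4167
  Party B, Central: 73×74/216 = 25.0093
  Party B, South: 73×52/216 = 17.5741
  Party C, North: 46×90/216 = 19.1667
  Party C, Central: 46×74/216 = 15.7593
  Party C, South: 46×52/216 = 11.0741
  Other, North: 58×90/216 = 24.1667
  Other, Central: 58×74/216 = 19.8704
  Other, South: 58×52/216 = 13.9630
Contributions (O − E)²/E:
  (10 − 16.2500)²/16.2500 = 2.4038
  (18 − 13.3611)²/13.3611 = 1.6106
  (11 − 9.3889)²/9.3889 = 0.2765
  (42 − 30.4167)²/30.4167 = 4.4112
  (20 − 25.0093)²/25.0093 = 1.0034
  (11 − 17.5741)²/17.5741 = 2.4592
  (9 − 19.1667)²/19.1667 = 5.3928
  (14 − 15.7593)²/15.7593 = 0.1964
  (23 − 11.0741)²/11.0741 = 12.8432
  (29 − 24.1667)²/24.1667 = 0.9667
  (22 − 19.8704)²/19.8704 = 0.2282
  (7 − 13.9630)²/13.9630 = 3.4723
χ² = 2.4038 + 1.6106 + 0.2765 + 4.4112 + 1.0034 + 2.4592 + 5.3928 + 0.1964 + 12.8432 + 0.9667 + 0.2282 + 3.4723 = 35.264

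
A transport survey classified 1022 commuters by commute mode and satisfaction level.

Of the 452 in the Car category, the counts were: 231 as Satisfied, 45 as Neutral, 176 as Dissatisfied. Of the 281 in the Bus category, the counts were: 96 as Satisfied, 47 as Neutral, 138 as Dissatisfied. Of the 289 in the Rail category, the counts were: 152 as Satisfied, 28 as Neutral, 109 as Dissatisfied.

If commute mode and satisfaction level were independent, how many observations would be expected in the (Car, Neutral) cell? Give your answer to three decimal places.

Row total (Car) = 452; column total (Neutral) = 120; grand total N = 1022.
Expected count = (row total × column total) / N = 452 × 120 / 1022 = 53.072.

53.072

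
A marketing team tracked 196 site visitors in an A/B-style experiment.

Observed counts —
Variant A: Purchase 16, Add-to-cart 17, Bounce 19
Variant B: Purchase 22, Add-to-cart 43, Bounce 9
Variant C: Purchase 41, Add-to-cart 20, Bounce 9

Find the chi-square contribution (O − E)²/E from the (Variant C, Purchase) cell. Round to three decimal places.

5.794

Row total (Variant C) = 70; column total (Purchase) = 79; N = 196.
Expected count E = 70 × 79 / 196 = 28.2143.
Contribution = (O − E)²/E = (41 − 28.2143)² / 28.2143 = 5.794.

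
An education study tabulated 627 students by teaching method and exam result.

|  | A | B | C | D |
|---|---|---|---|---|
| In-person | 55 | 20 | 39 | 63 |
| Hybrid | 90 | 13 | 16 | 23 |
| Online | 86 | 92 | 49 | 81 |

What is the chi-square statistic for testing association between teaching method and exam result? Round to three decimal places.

82.371

Row totals: 177, 142, 308. Column totals: 231, 125, 104, 167. Grand total N = 627.
Expected counts (row total × column total / N):
  In-person, A: 177×231/627 = 65.2105
  In-person, B: 177×125/627 = 35.2871
  In-person, C: 177×104/627 = 29.3589
  In-person, D: 177×167/627 = 47.1435
  Hybrid, A: 142×231/627 = 52.3158
  Hybrid, B: 142×125/627 = 28.3094
  Hybrid, C: 142×104/627 = 23.5534
  Hybrid, D: 142×167/627 = 37.8214
  Online, A: 308×231/627 = 113.4737
  Online, B: 308×125/627 = 61.4035
  Online, C: 308×104/627 = 51.0877
  Online, D: 308×167/627 = 82.0351
Contributions (O − E)²/E:
  (55 − 65.2105)²/65.2105 = 1.5987
  (20 − 35.2871)²/35.2871 = 6.6227
  (39 − 29.3589)²/29.3589 = 3.1660
  (63 − 47.1435)²/47.1435 = 5.3333
  (90 − 52.3158)²/52.3158 = 27.1447
  (13 − 28.3094)²/28.3094 = 8.2791
  (16 − 23.5534)²/23.5534 = 2.4223
  (23 − 37.8214)²/37.8214 = 5.8082
  (86 − 113.4737)²/113.4737 = 6.6518
  (92 − 61.4035)²/61.4035 = 15.2458
  (49 − 51.0877)²/51.0877 = 0.0853
  (81 − 82.0351)²/82.0351 = 0.0131
χ² = 1.5987 + 6.6227 + 3.1660 + 5.3333 + 27.1447 + 8.2791 + 2.4223 + 5.8082 + 6.6518 + 15.2458 + 0.0853 + 0.0131 = 82.371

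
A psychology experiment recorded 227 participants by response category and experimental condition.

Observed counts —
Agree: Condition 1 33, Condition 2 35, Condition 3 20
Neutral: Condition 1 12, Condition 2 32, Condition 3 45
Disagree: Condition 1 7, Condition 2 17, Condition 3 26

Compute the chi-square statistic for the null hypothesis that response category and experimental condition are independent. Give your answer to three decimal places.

24.515

Row totals: 88, 89, 50. Column totals: 52, 84, 91. Grand total N = 227.
Expected counts (row total × column total / N):
  Agree, Condition 1: 88×52/227 = 20.1586
  Agree, Condition 2: 88×84/227 = 32.5639
  Agree, Condition 3: 88×91/227 = 35.2775
  Neutral, Condition 1: 89×52/227 = 20.3877
  Neutral, Condition 2: 89×84/227 = 32.9339
  Neutral, Condition 3: 89×91/227 = 35.6784
  Disagree, Condition 1: 50×52/227 = 11.4537
  Disagree, Condition 2: 50×84/227 = 18.5022
  Disagree, Condition 3: 50×91/227 = 20.0441
Contributions (O − E)²/E:
  (33 − 20.1586)²/20.1586 = 8.1802
  (35 − 32.5639)²/32.5639 = 0.1822
  (20 − 35.2775)²/35.2775 = 6.6162
  (12 − 20.3877)²/20.3877 = 3.4508
  (32 − 32.9339)²/32.9339 = 0.0265
  (45 − 35.6784)²/35.6784 = 2.4354
  (7 − 11.4537)²/11.4537 = 1.7318
  (17 − 18.5022)²/18.5022 = 0.1220
  (26 − 20.0441)²/20.0441 = 1.7697
χ² = 8.1802 + 0.1822 + 6.6162 + 3.4508 + 0.0265 + 2.4354 + 1.7318 + 0.1220 + 1.7697 = 24.515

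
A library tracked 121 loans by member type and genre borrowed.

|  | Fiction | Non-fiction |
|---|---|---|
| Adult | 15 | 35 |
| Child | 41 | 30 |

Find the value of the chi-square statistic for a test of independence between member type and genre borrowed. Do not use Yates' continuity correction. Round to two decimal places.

9.09

Row totals: 50, 71. Column totals: 56, 65. Grand total N = 121.
Expected counts (row total × column total / N):
  Adult, Fiction: 50×56/121 = 23.1405
  Adult, Non-fiction: 50×65/121 = 26.8595
  Child, Fiction: 71×56/121 = 32.8595
  Child, Non-fiction: 71×65/121 = 38.1405
Contributions (O − E)²/E:
  (15 − 23.1405)²/23.1405 = 2.8637
  (35 − 26.8595)²/26.8595 = 2.4672
  (41 − 32.8595)²/32.8595 = 2.0167
  (30 − 38.1405)²/38.1405 = 1.7375
χ² = 2.8637 + 2.4672 + 2.0167 + 1.7375 = 9.09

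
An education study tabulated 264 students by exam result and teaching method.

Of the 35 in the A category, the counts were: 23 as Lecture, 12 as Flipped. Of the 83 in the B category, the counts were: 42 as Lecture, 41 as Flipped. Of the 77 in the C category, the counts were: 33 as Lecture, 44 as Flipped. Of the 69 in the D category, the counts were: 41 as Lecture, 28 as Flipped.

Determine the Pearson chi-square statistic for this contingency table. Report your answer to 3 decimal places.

6.766

Row totals: 35, 83, 77, 69. Column totals: 139, 125. Grand total N = 264.
Expected counts (row total × column total / N):
  A, Lecture: 35×139/264 = 18.42803
  A, Flipped: 35×125/264 = 16.57197
  B, Lecture: 83×139/264 = 43.70076
  B, Flipped: 83×125/264 = 39.29924
  C, Lecture: 77×139/264 = 40.54167
  C, Flipped: 77×125/264 = 36.45833
  D, Lecture: 69×139/264 = 36.32955
  D, Flipped: 69×125/264 = 32.67045
Contributions (O − E)²/E:
  (23 − 18.42803)²/18.42803 = 1.1343
  (12 − 16.57197)²/16.57197 = 1.2613
  (42 − 43.70076)²/43.70076 = 0.0662
  (41 − 39.29924)²/39.29924 = 0.0736
  (33 − 40.54167)²/40.54167 = 1.4029
  (44 − 36.45833)²/36.45833 = 1.5600
  (41 − 36.32955)²/36.32955 = 0.6004
  (28 − 32.67045)²/32.67045 = 0.6677
χ² = 1.1343 + 1.2613 + 0.0662 + 0.0736 + 1.4029 + 1.5600 + 0.6004 + 0.6677 = 6.766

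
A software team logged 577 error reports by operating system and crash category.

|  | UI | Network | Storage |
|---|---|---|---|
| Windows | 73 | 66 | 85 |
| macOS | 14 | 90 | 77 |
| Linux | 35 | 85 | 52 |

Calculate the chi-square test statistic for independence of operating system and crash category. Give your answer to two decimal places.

Row totals: 224, 181, 172. Column totals: 122, 241, 214. Grand total N = 577.
Expected counts (row total × column total / N):
  Windows, UI: 224×122/577 = 47.362
  Windows, Network: 224×241/577 = 93.560
  Windows, Storage: 224×214/577 = 83.078
  macOS, UI: 181×122/577 = 38.270
  macOS, Network: 181×241/577 = 75.600
  macOS, Storage: 181×214/577 = 67.130
  Linux, UI: 172×122/577 = 36.367
  Linux, Network: 172×241/577 = 71.841
  Linux, Storage: 172×214/577 = 63.792
Contributions (O − E)²/E:
  (73 − 47.362)²/47.362 = 13.8784
  (66 − 93.560)²/93.560 = 8.1184
  (85 − 83.078)²/83.078 = 0.0445
  (14 − 38.270)²/38.270 = 15.3915
  (90 − 75.600)²/75.600 = 2.7429
  (77 − 67.130)²/67.130 = 1.4512
  (35 − 36.367)²/36.367 = 0.0514
  (85 − 71.841)²/71.841 = 2.4103
  (52 − 63.792)²/63.792 = 2.1798
χ² = 13.8784 + 8.1184 + 0.0445 + 15.3915 + 2.7429 + 1.4512 + 0.0514 + 2.4103 + 2.1798 = 46.27

46.27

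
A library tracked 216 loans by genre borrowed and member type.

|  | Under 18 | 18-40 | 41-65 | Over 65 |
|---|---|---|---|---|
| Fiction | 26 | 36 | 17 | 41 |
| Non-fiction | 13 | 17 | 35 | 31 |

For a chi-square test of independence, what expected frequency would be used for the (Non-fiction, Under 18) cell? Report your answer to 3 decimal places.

17.333

Row total (Non-fiction) = 96; column total (Under 18) = 39; grand total N = 216.
Expected count = (row total × column total) / N = 96 × 39 / 216 = 17.333.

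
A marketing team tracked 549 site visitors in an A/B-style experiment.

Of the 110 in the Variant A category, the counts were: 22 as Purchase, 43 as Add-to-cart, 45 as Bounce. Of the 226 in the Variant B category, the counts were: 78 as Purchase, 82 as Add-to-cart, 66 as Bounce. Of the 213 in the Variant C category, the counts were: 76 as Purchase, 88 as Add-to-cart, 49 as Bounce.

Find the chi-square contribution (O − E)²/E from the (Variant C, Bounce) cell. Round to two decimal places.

Row total (Variant C) = 213; column total (Bounce) = 160; N = 549.
Expected count E = 213 × 160 / 549 = 62.077.
Contribution = (O − E)²/E = (49 − 62.077)² / 62.077 = 2.75.

2.75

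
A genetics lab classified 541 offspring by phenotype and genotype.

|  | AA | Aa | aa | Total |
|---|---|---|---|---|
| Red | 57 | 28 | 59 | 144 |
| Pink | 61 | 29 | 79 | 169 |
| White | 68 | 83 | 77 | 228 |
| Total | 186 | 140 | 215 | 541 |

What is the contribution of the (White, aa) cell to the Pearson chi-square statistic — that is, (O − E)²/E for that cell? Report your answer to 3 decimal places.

2.044

Row total (White) = 228; column total (aa) = 215; N = 541.
Expected count E = 228 × 215 / 541 = 90.6100.
Contribution = (O − E)²/E = (77 − 90.6100)² / 90.6100 = 2.044.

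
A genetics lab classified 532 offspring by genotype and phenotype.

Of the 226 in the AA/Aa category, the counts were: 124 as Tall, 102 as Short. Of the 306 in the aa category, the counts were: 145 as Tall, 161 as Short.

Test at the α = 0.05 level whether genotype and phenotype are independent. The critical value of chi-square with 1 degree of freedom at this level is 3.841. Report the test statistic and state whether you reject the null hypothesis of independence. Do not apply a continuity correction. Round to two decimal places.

Row totals: 226, 306. Column totals: 269, 263. Grand total N = 532.
Expected counts (row total × column total / N):
  AA/Aa, Tall: 226×269/532 = 114.274
  AA/Aa, Short: 226×263/532 = 111.726
  aa, Tall: 306×269/532 = 154.726
  aa, Short: 306×263/532 = 151.274
Contributions (O − E)²/E:
  (124 − 114.274)²/114.274 = 0.8278
  (102 − 111.726)²/111.726 = 0.8467
  (145 − 154.726)²/154.726 = 0.6114
  (161 − 151.274)²/151.274 = 0.6253
χ² = 0.8278 + 0.8467 + 0.6114 + 0.6253 = 2.91
df = (2−1)(2−1) = 1. Since 2.91 < 3.841, fail to reject the null hypothesis of independence at α = 0.05.

2.91; fail to reject H₀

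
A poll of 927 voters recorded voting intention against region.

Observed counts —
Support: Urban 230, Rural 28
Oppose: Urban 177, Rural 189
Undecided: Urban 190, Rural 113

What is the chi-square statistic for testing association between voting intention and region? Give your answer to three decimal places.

110.369

Row totals: 258, 366, 303. Column totals: 597, 330. Grand total N = 927.
Expected counts (row total × column total / N):
  Support, Urban: 258×597/927 = 166.1553
  Support, Rural: 258×330/927 = 91.8447
  Oppose, Urban: 366×597/927 = 235.7087
  Oppose, Rural: 366×330/927 = 130.2913
  Undecided, Urban: 303×597/927 = 195.1359
  Undecided, Rural: 303×330/927 = 107.8641
Contributions (O − E)²/E:
  (230 − 166.1553)²/166.1553 = 24.5321
  (28 − 91.8447)²/91.8447 = 44.3808
  (177 − 235.7087)²/235.7087 = 14.6228
  (189 − 130.2913)²/130.2913 = 26.4539
  (190 − 195.1359)²/195.1359 = 0.1352
  (113 − 107.8641)²/107.8641 = 0.2445
χ² = 24.5321 + 44.3808 + 14.6228 + 26.4539 + 0.1352 + 0.2445 = 110.369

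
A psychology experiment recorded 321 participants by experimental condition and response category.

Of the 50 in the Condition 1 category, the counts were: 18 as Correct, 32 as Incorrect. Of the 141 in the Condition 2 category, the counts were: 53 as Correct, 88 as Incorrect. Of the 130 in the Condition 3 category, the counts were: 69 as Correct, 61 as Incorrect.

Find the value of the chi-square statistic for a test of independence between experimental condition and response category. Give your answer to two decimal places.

7.99

Row totals: 50, 141, 130. Column totals: 140, 181. Grand total N = 321.
Expected counts (row total × column total / N):
  Condition 1, Correct: 50×140/321 = 21.807
  Condition 1, Incorrect: 50×181/321 = 28.193
  Condition 2, Correct: 141×140/321 = 61.495
  Condition 2, Incorrect: 141×181/321 = 79.505
  Condition 3, Correct: 130×140/321 = 56.698
  Condition 3, Incorrect: 130×181/321 = 73.302
Contributions (O − E)²/E:
  (18 − 21.807)²/21.807 = 0.6646
  (32 − 28.193)²/28.193 = 0.5141
  (53 − 61.495)²/61.495 = 1.1735
  (88 − 79.505)²/79.505 = 0.9077
  (69 − 56.698)²/56.698 = 2.6692
  (61 − 73.302)²/73.302 = 2.0646
χ² = 0.6646 + 0.5141 + 1.1735 + 0.9077 + 2.6692 + 2.0646 = 7.99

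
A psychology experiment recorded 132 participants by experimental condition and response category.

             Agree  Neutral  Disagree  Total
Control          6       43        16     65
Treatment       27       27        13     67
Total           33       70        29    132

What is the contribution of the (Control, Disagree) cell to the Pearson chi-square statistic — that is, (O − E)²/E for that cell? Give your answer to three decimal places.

0.207

Row total (Control) = 65; column total (Disagree) = 29; N = 132.
Expected count E = 65 × 29 / 132 = 14.2803.
Contribution = (O − E)²/E = (16 − 14.2803)² / 14.2803 = 0.207.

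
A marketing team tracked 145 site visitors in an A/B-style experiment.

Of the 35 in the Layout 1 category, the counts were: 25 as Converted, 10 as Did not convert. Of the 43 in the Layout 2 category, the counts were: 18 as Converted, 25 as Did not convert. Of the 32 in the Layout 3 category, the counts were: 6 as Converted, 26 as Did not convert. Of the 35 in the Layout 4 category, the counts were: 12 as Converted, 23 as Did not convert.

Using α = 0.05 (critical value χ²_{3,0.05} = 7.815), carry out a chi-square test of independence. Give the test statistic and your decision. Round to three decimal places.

Row totals: 35, 43, 32, 35. Column totals: 61, 84. Grand total N = 145.
Expected counts (row total × column total / N):
  Layout 1, Converted: 35×61/145 = 14.72414
  Layout 1, Did not convert: 35×84/145 = 20.27586
  Layout 2, Converted: 43×61/145 = 18.08966
  Layout 2, Did not convert: 43×84/145 = 24.91034
  Layout 3, Converted: 32×61/145 = 13.46207
  Layout 3, Did not convert: 32×84/145 = 18.53793
  Layout 4, Converted: 35×61/145 = 14.72414
  Layout 4, Did not convert: 35×84/145 = 20.27586
Contributions (O − E)²/E:
  (25 − 14.72414)²/14.72414 = 7.1714
  (10 − 20.27586)²/20.27586 = 5.2078
  (18 − 18.08966)²/18.08966 = 0.0004
  (25 − 24.91034)²/24.91034 = 0.0003
  (6 − 13.46207)²/13.46207 = 4.1363
  (26 − 18.53793)²/18.53793 = 3.0037
  (12 − 14.72414)²/14.72414 = 0.5040
  (23 − 20.27586)²/20.27586 = 0.3660
χ² = 7.1714 + 5.2078 + 0.0004 + 0.0003 + 4.1363 + 3.0037 + 0.5040 + 0.3660 = 20.390
df = (4−1)(2−1) = 3. Since 20.390 > 7.815, reject the null hypothesis of independence at α = 0.05.

20.390; reject H₀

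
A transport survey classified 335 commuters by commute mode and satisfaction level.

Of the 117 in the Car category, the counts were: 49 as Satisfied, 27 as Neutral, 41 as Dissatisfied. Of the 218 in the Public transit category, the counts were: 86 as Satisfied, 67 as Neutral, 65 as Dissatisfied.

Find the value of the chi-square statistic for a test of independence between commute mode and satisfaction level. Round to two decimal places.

Row totals: 117, 218. Column totals: 135, 94, 106. Grand total N = 335.
Expected counts (row total × column total / N):
  Car, Satisfied: 117×135/335 = 47.149
  Car, Neutral: 117×94/335 = 32.830
  Car, Dissatisfied: 117×106/335 = 37.021
  Public transit, Satisfied: 218×135/335 = 87.851
  Public transit, Neutral: 218×94/335 = 61.170
  Public transit, Dissatisfied: 218×106/335 = 68.979
Contributions (O − E)²/E:
  (49 − 47.149)²/47.149 = 0.0727
  (27 − 32.830)²/32.830 = 1.0353
  (41 − 37.021)²/37.021 = 0.4277
  (86 − 87.851)²/87.851 = 0.0390
  (67 − 61.170)²/61.170 = 0.5556
  (65 − 68.979)²/68.979 = 0.2295
χ² = 0.0727 + 1.0353 + 0.4277 + 0.0390 + 0.5556 + 0.2295 = 2.36

2.36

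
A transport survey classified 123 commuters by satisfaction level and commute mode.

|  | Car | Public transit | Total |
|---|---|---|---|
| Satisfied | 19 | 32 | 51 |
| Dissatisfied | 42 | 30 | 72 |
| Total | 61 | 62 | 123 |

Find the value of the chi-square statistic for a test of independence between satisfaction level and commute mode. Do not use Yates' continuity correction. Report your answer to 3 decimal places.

Grand total N = 123.
Expected counts (row total × column total / N):
  Satisfied, Car: 51×61/123 = 25.2927
  Satisfied, Public transit: 51×62/123 = 25.7073
  Dissatisfied, Car: 72×61/123 = 35.7073
  Dissatisfied, Public transit: 72×62/123 = 36.2927
Contributions (O − E)²/E:
  (19 − 25.2927)²/25.2927 = 1.5656
  (32 − 25.7073)²/25.7073 = 1.5403
  (42 − 35.7073)²/35.7073 = 1.1090
  (30 − 36.2927)²/36.2927 = 1.0911
χ² = 1.5656 + 1.5403 + 1.1090 + 1.0911 = 5.306

5.306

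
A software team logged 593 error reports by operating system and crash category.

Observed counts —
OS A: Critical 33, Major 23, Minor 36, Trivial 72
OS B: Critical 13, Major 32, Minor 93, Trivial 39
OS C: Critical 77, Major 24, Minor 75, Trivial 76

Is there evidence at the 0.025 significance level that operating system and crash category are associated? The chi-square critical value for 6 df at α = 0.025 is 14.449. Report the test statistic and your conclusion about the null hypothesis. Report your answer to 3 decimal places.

Row totals: 164, 177, 252. Column totals: 123, 79, 204, 187. Grand total N = 593.
Expected counts (row total × column total / N):
  OS A, Critical: 164×123/593 = 34.01686
  OS A, Major: 164×79/593 = 21.84823
  OS A, Minor: 164×204/593 = 56.41821
  OS A, Trivial: 164×187/593 = 51.71669
  OS B, Critical: 177×123/593 = 36.71332
  OS B, Major: 177×79/593 = 23.58010
  OS B, Minor: 177×204/593 = 60.89039
  OS B, Trivial: 177×187/593 = 55.81619
  OS C, Critical: 252×123/593 = 52.26981
  OS C, Major: 252×79/593 = 33.57167
  OS C, Minor: 252×204/593 = 86.69140
  OS C, Trivial: 252×187/593 = 79.46712
Contributions (O − E)²/E:
  (33 − 34.01686)²/34.01686 = 0.0304
  (23 − 21.84823)²/21.84823 = 0.0607
  (36 − 56.41821)²/56.41821 = 7.3895
  (72 − 51.71669)²/51.71669 = 7.9551
  (13 − 36.71332)²/36.71332 = 15.3166
  (32 − 23.58010)²/23.58010 = 3.0065
  (93 − 60.89039)²/60.89039 = 16.9325
  (39 − 55.81619)²/55.81619 = 5.0663
  (77 − 52.26981)²/52.26981 = 11.7005
  (24 − 33.57167)²/33.57167 = 2.7290
  (75 − 86.69140)²/86.69140 = 1.5767
  (76 − 79.46712)²/79.46712 = 0.1513
χ² = 0.0304 + 0.0607 + 7.3895 + 7.9551 + 15.3166 + 3.0065 + 16.9325 + 5.0663 + 11.7005 + 2.7290 + 1.5767 + 0.1513 = 71.915
df = (3−1)(4−1) = 6. Since 71.915 > 14.449, reject the null hypothesis of independence at α = 0.025.

71.915; reject H₀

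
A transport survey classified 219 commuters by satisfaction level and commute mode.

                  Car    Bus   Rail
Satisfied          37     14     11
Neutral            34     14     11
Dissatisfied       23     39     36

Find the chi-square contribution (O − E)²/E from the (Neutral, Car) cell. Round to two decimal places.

2.97

Row total (Neutral) = 59; column total (Car) = 94; N = 219.
Expected count E = 59 × 94 / 219 = 25.3242.
Contribution = (O − E)²/E = (34 − 25.3242)² / 25.3242 = 2.97.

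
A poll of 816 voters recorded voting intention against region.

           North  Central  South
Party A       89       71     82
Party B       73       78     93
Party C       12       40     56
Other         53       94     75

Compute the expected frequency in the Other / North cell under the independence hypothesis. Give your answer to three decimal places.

61.757

Row total (Other) = 222; column total (North) = 227; grand total N = 816.
Expected count = (row total × column total) / N = 222 × 227 / 816 = 61.757.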